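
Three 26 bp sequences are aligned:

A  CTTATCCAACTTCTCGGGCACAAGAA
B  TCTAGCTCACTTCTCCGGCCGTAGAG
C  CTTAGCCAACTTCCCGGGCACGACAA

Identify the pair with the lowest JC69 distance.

A–B: 10/26 differ, p = 0.385, d = 0.539.
A–C: 4/26 differ, p = 0.154, d = 0.172.
B–C: 11/26 differ, p = 0.423, d = 0.623.
The smallest distance is between A and C.

A and C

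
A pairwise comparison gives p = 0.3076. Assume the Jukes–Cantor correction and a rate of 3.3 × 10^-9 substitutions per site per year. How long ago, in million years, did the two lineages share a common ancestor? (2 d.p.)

d = −(3/4) ln(1 − 4p/3) = −0.75 ln(1 − 0.410133) = −0.75 ln(0.589867)
  = −0.75 × (-0.527858) = 0.395894 substitutions/site.
Under a molecular clock d = 2μt, so t = d/(2μ) = 0.395894 / (2 × 3.3 × 10^-9) = 59.98 million years.

59.98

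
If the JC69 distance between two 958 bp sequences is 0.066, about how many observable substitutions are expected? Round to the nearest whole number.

Invert JC69: p = (3/4)(1 − e^(−4d/3)) = 0.75 × (1 − e^(-0.088)) = 0.75 × (1 − 0.915761) = 0.063179.
Expected differing sites = pL ≈ 0.063179 × 958 = 60.525482 ≈ 61.

61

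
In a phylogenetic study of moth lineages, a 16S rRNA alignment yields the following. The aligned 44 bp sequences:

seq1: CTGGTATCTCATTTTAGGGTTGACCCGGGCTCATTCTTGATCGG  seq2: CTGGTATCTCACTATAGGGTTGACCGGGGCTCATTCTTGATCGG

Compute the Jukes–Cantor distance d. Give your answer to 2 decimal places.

The sequences differ at 3 of 44 sites (12, 14, 26), so p = 3/44 ≈ 0.068182.
d = −(3/4) ln(1 − 4p/3) = −0.75 ln(1 − 0.090909) = −0.75 ln(0.909091)
  = −0.75 × (-0.095310) = 0.071483 substitutions/site.

0.07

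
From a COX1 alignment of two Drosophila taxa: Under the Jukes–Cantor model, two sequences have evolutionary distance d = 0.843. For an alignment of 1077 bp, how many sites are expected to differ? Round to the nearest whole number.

545

Invert JC69: p = (3/4)(1 − e^(−4d/3)) = 0.75 × (1 − e^(-1.124)) = 0.75 × (1 − 0.324977) = 0.506267.
Expected differing sites = pL ≈ 0.506267 × 1077 = 545.249559 ≈ 545.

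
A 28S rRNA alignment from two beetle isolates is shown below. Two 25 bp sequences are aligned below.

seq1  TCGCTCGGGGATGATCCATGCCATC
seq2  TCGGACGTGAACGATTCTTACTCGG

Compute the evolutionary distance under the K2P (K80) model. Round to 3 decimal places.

0.775

Of 25 sites, 5 differences are transitions and 7 are transversions, so P = 5/25 = 0.2 and Q = 7/25 = 0.28.
Under the Kimura two-parameter model, d = −½ ln(1 − 2P − Q) − ¼ ln(1 − 2Q).
1 − 2P − Q = 0.32, giving −½ ln(0.32) = 0.569717.
1 − 2Q = 0.44, giving −¼ ln(0.44) = 0.205245.
d = 0.569717 + 0.205245 = 0.774962.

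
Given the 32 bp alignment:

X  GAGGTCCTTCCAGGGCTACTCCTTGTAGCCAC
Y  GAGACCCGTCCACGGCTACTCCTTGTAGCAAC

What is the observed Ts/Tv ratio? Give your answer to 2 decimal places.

0.67

Transitions are A↔G and C↔T; transversions are all other mismatches.
Transitions: 2. Transversions: 3.
R = 2/3 = 0.666666… ≈ 0.67 (to 2 d.p.).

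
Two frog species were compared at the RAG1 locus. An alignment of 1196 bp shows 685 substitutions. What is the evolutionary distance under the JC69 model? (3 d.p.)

p = 685/1196 ≈ 0.572742.
d = −(3/4) ln(1 − 4p/3) = −0.75 ln(1 − 0.763656) = −0.75 ln(0.236344)
  = −0.75 × (-1.442467) = 1.081850 substitutions/site.

1.082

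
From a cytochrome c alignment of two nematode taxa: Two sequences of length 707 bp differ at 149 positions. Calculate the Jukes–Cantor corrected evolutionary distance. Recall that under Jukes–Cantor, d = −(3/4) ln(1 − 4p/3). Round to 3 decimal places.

0.247

p = 149/707 ≈ 0.21075.
d = −(3/4) ln(1 − 4p/3) = −0.75 ln(1 − 0.281) = −0.75 ln(0.719)
  = −0.75 × (-0.329894) = 0.247421 substitutions/site.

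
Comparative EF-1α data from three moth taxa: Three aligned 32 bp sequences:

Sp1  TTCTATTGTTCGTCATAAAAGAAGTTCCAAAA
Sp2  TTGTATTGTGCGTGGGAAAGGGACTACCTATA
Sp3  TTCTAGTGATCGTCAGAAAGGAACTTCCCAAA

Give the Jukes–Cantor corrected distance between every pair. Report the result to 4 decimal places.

Sp1–Sp2: 11/32 sites differ → p = 0.34375, d = −0.75 ln(1 − 0.458333) = 0.459828 ≈ 0.4598.
Sp1–Sp3: 6/32 sites differ → p = 0.1875, d = −0.75 ln(1 − 0.25) = 0.215762 ≈ 0.2158.
Sp2–Sp3: 10/32 sites differ → p = 0.3125, d = −0.75 ln(1 − 0.416667) = 0.404248 ≈ 0.4042.

d(Sp1,Sp2) = 0.4598, d(Sp1,Sp3) = 0.2158, d(Sp2,Sp3) = 0.4042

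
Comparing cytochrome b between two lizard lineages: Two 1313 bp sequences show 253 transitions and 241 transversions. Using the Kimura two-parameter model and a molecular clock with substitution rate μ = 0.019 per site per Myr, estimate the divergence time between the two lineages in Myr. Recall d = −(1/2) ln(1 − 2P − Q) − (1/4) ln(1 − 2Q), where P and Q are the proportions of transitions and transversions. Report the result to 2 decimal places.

14.08

P = 253/1313 ≈ 0.192688 and Q = 241/1313 ≈ 0.183549.
Under the Kimura two-parameter model, d = −½ ln(1 − 2P − Q) − ¼ ln(1 − 2Q).
1 − 2P − Q = 0.431075, giving −½ ln(0.431075) = 0.420737.
1 − 2Q = 0.632902, giving −¼ ln(0.632902) = 0.114360.
d = 0.420737 + 0.114360 = 0.535097.
Under a molecular clock d = 2μt, so t = d/(2μ) = 0.535097 / (2 × 0.019) = 14.08 Myr.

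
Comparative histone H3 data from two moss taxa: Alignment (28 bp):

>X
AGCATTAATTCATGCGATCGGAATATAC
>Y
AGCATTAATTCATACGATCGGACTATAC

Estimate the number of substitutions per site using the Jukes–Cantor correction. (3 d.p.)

0.075

The sequences differ at 2 of 28 sites (14, 23), so p = 2/28 ≈ 0.071429.
d = −(3/4) ln(1 − 4p/3) = −0.75 ln(1 − 0.095239) = −0.75 ln(0.904761)
  = −0.75 × (-0.100084) = 0.075063 substitutions/site.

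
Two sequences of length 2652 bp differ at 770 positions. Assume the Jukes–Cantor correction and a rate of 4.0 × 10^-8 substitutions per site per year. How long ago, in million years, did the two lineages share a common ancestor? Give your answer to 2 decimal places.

4.59

p = 770/2652 ≈ 0.290347.
d = −(3/4) ln(1 − 4p/3) = −0.75 ln(1 − 0.387129) = −0.75 ln(0.612871)
  = −0.75 × (-0.489601) = 0.367201 substitutions/site.
Under a molecular clock d = 2μt, so t = d/(2μ) = 0.367201 / (2 × 4.0 × 10^-8) = 4.59 million years.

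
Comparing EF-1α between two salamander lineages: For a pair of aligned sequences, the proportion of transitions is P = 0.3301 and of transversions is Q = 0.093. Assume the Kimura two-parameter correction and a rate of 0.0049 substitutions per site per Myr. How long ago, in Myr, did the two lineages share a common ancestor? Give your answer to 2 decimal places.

Under the Kimura two-parameter model, d = −½ ln(1 − 2P − Q) − ¼ ln(1 − 2Q).
1 − 2P − Q = 0.2468, giving −½ ln(0.2468) = 0.699588.
1 − 2Q = 0.814, giving −¼ ln(0.814) = 0.051449.
d = 0.699588 + 0.051449 = 0.751037.
Under a molecular clock d = 2μt, so t = d/(2μ) = 0.751037 / (2 × 0.0049) = 76.64 Myr.

76.64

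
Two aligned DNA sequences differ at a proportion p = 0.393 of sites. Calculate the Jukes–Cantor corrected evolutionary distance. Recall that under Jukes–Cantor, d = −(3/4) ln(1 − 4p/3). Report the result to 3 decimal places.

d = −(3/4) ln(1 − 4p/3) = −0.75 ln(1 − 0.524) = −0.75 ln(0.476)
  = −0.75 × (-0.742337) = 0.556753 substitutions/site.

0.557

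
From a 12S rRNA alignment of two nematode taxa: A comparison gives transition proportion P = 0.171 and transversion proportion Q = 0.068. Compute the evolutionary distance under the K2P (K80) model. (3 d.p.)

Under the Kimura two-parameter model, d = −½ ln(1 − 2P − Q) − ¼ ln(1 − 2Q).
1 − 2P − Q = 0.59, giving −½ ln(0.59) = 0.263816.
1 − 2Q = 0.864, giving −¼ ln(0.864) = 0.036546.
d = 0.263816 + 0.036546 = 0.300362.

0.300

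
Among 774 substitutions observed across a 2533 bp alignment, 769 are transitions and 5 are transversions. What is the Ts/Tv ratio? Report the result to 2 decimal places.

153.80

R = 769/5 = 153.80.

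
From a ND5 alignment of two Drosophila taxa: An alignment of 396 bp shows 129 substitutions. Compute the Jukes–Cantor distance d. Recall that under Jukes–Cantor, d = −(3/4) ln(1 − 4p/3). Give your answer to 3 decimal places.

p = 129/396 ≈ 0.325758.
d = −(3/4) ln(1 − 4p/3) = −0.75 ln(1 − 0.434344) = −0.75 ln(0.565656)
  = −0.75 × (-0.569769) = 0.427327 substitutions/site.

0.427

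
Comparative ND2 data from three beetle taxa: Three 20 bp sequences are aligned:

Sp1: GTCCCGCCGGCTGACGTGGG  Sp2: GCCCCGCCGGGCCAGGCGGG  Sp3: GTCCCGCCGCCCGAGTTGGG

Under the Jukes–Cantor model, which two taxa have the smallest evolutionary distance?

Sp1–Sp2: 6/20 differ, p = 0.300, d = 0.383.
Sp1–Sp3: 4/20 differ, p = 0.200, d = 0.233.
Sp2–Sp3: 6/20 differ, p = 0.300, d = 0.383.
The smallest distance is between Sp1 and Sp3.

Sp1 and Sp3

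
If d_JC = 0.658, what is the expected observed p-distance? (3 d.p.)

p = (3/4)(1 − e^(−4d/3)) = 0.75 × (1 − e^(-0.877333)) = 0.75 × (1 − 0.415891) = 0.438082.

0.438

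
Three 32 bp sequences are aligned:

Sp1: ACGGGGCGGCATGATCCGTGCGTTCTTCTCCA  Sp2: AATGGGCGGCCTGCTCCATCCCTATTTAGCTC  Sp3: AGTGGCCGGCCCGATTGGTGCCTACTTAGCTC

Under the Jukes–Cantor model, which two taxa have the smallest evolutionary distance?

Sp1–Sp2: 13/32 differ, p = 0.406, d = 0.585.
Sp1–Sp3: 13/32 differ, p = 0.406, d = 0.585.
Sp2–Sp3: 9/32 differ, p = 0.281, d = 0.353.
The smallest distance is between Sp2 and Sp3.

Sp2 and Sp3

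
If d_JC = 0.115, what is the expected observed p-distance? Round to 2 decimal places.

p = (3/4)(1 − e^(−4d/3)) = 0.75 × (1 − e^(-0.153333)) = 0.75 × (1 − 0.857844) = 0.106617.

0.11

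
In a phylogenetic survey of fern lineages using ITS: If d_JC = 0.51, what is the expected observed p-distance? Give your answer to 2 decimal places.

0.37

p = (3/4)(1 − e^(−4d/3)) = 0.75 × (1 − e^(-0.68)) = 0.75 × (1 − 0.506617) = 0.370037.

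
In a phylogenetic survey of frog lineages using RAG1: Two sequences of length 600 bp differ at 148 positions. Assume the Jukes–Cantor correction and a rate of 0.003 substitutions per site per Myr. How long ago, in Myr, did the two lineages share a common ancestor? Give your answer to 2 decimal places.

49.85

p = 148/600 ≈ 0.246667.
d = −(3/4) ln(1 − 4p/3) = −0.75 ln(1 − 0.328889) = −0.75 ln(0.671111)
  = −0.75 × (-0.398821) = 0.299116 substitutions/site.
Under a molecular clock d = 2μt, so t = d/(2μ) = 0.299116 / (2 × 0.003) = 49.85 Myr.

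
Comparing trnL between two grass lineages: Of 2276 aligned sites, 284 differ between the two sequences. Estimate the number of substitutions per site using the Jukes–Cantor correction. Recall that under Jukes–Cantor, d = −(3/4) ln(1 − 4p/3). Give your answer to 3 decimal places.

0.136

p = 284/2276 ≈ 0.12478.
d = −(3/4) ln(1 − 4p/3) = −0.75 ln(1 − 0.166373) = −0.75 ln(0.833627)
  = −0.75 × (-0.181969) = 0.136477 substitutions/site.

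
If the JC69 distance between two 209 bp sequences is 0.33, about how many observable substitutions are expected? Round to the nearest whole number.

Invert JC69: p = (3/4)(1 − e^(−4d/3)) = 0.75 × (1 − e^(-0.44)) = 0.75 × (1 − 0.644036) = 0.266973.
Expected differing sites = pL ≈ 0.266973 × 209 = 55.797357 ≈ 56.

56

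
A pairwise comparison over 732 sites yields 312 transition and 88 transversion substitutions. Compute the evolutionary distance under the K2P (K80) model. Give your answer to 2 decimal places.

P = 312/732 ≈ 0.42623 and Q = 88/732 ≈ 0.120219.
Under the Kimura two-parameter model, d = −½ ln(1 − 2P − Q) − ¼ ln(1 − 2Q).
1 − 2P − Q = 0.027321, giving −½ ln(0.027321) = 1.800050.
1 − 2Q = 0.759562, giving −¼ ln(0.759562) = 0.068753.
d = 1.800050 + 0.068753 = 1.868803.

1.87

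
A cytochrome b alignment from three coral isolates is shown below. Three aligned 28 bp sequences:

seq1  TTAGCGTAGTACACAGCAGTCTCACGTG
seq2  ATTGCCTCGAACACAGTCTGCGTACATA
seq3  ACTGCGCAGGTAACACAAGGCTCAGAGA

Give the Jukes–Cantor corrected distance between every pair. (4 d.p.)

d(seq1,seq2) = 0.7238, d(seq1,seq3) = 0.8240, d(seq2,seq3) = 0.9396

seq1–seq2: 13/28 sites differ → p ≈ 0.464286, d = −0.75 ln(1 − 0.619048) = 0.723811 ≈ 0.7238.
seq1–seq3: 14/28 sites differ → p = 0.5, d = −0.75 ln(1 − 0.666667) = 0.823960 ≈ 0.8240.
seq2–seq3: 15/28 sites differ → p ≈ 0.535714, d = −0.75 ln(1 − 0.714285) = 0.939570 ≈ 0.9396.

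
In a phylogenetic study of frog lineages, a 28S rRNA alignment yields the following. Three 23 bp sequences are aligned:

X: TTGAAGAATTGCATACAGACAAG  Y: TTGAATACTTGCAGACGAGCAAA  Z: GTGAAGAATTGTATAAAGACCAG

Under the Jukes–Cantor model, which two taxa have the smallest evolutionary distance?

X–Y: 7/23 differ, p = 0.304, d = 0.390.
X–Z: 4/23 differ, p = 0.174, d = 0.198.
Y–Z: 11/23 differ, p = 0.478, d = 0.761.
The smallest distance is between X and Z.

X and Z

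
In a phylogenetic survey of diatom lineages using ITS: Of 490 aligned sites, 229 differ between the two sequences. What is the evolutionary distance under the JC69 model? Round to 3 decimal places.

p = 229/490 ≈ 0.467347.
d = −(3/4) ln(1 − 4p/3) = −0.75 ln(1 − 0.623129) = −0.75 ln(0.376871)
  = −0.75 × (-0.975852) = 0.731889 substitutions/site.

0.732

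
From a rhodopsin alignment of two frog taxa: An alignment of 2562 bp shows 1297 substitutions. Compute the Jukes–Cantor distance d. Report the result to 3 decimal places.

p = 1297/2562 ≈ 0.506245.
d = −(3/4) ln(1 − 4p/3) = −0.75 ln(1 − 0.674993) = −0.75 ln(0.325007)
  = −0.75 × (-1.123909) = 0.842932 substitutions/site.

0.843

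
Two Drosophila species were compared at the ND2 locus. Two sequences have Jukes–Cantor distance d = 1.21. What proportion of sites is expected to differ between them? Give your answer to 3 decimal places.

p = (3/4)(1 − e^(−4d/3)) = 0.75 × (1 − e^(-1.613333)) = 0.75 × (1 − 0.199222) = 0.600584.

0.601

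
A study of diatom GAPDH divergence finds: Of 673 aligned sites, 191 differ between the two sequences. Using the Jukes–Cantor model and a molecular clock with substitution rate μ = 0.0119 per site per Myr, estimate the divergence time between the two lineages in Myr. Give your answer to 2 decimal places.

14.98

p = 191/673 ≈ 0.283804.
d = −(3/4) ln(1 − 4p/3) = −0.75 ln(1 − 0.378405) = −0.75 ln(0.621595)
  = −0.75 × (-0.475467) = 0.356600 substitutions/site.
Under a molecular clock d = 2μt, so t = d/(2μ) = 0.356600 / (2 × 0.0119) = 14.98 Myr.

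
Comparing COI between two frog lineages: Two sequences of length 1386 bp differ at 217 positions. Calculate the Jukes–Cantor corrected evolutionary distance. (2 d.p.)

p = 217/1386 ≈ 0.156566.
d = −(3/4) ln(1 − 4p/3) = −0.75 ln(1 − 0.208755) = −0.75 ln(0.791245)
  = −0.75 × (-0.234148) = 0.175611 substitutions/site.

0.18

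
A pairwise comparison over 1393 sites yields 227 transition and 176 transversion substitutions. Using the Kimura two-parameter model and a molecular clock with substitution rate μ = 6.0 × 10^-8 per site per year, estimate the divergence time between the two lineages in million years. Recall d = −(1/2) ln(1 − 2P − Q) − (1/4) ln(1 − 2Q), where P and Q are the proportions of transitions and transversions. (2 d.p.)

P = 227/1393 ≈ 0.162958 and Q = 176/1393 ≈ 0.126346.
Under the Kimura two-parameter model, d = −½ ln(1 − 2P − Q) − ¼ ln(1 − 2Q).
1 − 2P − Q = 0.547738, giving −½ ln(0.547738) = 0.300979.
1 − 2Q = 0.747308, giving −¼ ln(0.747308) = 0.072819.
d = 0.300979 + 0.072819 = 0.373798.
Under a molecular clock d = 2μt, so t = d/(2μ) = 0.373798 / (2 × 6.0 × 10^-8) = 3.11 million years.

3.11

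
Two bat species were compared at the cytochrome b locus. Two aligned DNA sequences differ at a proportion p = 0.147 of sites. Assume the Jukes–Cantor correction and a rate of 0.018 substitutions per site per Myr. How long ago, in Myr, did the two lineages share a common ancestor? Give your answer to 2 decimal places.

4.54

d = −(3/4) ln(1 − 4p/3) = −0.75 ln(1 − 0.196) = −0.75 ln(0.804)
  = −0.75 × (-0.218156) = 0.163617 substitutions/site.
Under a molecular clock d = 2μt, so t = d/(2μ) = 0.163617 / (2 × 0.018) = 4.54 Myr.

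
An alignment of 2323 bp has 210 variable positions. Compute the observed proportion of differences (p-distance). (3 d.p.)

p = 210/2323 = 0.090400… ≈ 0.090 (to 3 d.p.).

0.090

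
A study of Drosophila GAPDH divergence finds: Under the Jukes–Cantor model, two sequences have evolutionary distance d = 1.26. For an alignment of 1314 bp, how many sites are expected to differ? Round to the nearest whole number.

Invert JC69: p = (3/4)(1 − e^(−4d/3)) = 0.75 × (1 − e^(-1.68)) = 0.75 × (1 − 0.186374) = 0.610220.
Expected differing sites = pL ≈ 0.610220 × 1314 = 801.82908 ≈ 802.

802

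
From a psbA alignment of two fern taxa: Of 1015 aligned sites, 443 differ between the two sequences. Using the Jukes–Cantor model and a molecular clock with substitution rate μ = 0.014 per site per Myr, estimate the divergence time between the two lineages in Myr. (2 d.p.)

23.36

p = 443/1015 ≈ 0.436453.
d = −(3/4) ln(1 − 4p/3) = −0.75 ln(1 − 0.581937) = −0.75 ln(0.418063)
  = −0.75 × (-0.872123) = 0.654092 substitutions/site.
Under a molecular clock d = 2μt, so t = d/(2μ) = 0.654092 / (2 × 0.014) = 23.36 Myr.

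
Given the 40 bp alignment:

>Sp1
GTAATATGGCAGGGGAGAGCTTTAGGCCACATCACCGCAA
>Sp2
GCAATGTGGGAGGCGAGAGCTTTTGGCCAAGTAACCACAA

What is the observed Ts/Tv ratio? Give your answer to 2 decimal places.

Transitions are A↔G and C↔T; transversions are all other mismatches.
Transitions: 4. Transversions: 5.
R = 4/5 = 0.80.

0.80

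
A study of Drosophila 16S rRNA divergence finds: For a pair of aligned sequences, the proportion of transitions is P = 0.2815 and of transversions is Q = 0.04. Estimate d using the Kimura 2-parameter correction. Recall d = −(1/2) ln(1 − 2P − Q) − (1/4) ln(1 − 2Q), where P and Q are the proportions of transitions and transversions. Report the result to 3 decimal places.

Under the Kimura two-parameter model, d = −½ ln(1 − 2P − Q) − ¼ ln(1 − 2Q).
1 − 2P − Q = 0.397, giving −½ ln(0.397) = 0.461909.
1 − 2Q = 0.92, giving −¼ ln(0.92) = 0.020845.
d = 0.461909 + 0.020845 = 0.482754.

0.483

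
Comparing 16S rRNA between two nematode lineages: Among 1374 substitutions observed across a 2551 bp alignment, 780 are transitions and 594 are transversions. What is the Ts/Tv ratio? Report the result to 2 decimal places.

R = 780/594 = 1.313131… ≈ 1.31 (to 2 d.p.).

1.31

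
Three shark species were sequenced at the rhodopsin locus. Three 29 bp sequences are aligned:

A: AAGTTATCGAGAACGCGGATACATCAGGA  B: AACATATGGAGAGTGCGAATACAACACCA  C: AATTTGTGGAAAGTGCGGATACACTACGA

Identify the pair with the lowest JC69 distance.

B and C

A–B: 9/29 differ, p = 0.310, d = 0.401.
A–C: 9/29 differ, p = 0.310, d = 0.401.
B–C: 8/29 differ, p = 0.276, d = 0.344.
The smallest distance is between B and C.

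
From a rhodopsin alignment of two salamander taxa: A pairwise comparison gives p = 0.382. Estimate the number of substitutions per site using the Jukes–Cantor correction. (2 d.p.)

d = −(3/4) ln(1 − 4p/3) = −0.75 ln(1 − 0.509333) = −0.75 ln(0.490667)
  = −0.75 × (-0.711990) = 0.533993 substitutions/site.

0.53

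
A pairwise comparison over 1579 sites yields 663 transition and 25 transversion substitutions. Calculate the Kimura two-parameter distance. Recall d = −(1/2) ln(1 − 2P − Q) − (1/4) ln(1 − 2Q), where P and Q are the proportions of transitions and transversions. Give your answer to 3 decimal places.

P = 663/1579 ≈ 0.419886 and Q = 25/1579 ≈ 0.015833.
Under the Kimura two-parameter model, d = −½ ln(1 − 2P − Q) − ¼ ln(1 − 2Q).
1 − 2P − Q = 0.144395, giving −½ ln(0.144395) = 0.967601.
1 − 2Q = 0.968334, giving −¼ ln(0.968334) = 0.008045.
d = 0.967601 + 0.008045 = 0.975646.

0.976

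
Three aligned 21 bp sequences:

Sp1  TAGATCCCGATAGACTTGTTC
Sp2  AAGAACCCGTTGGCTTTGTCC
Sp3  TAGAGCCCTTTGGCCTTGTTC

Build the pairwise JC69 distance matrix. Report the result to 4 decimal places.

Sp1–Sp2: 7/21 sites differ → p ≈ 0.333333, d = −0.75 ln(1 − 0.444444) = 0.440839 ≈ 0.4408.
Sp1–Sp3: 5/21 sites differ → p ≈ 0.238095, d = −0.75 ln(1 − 0.31746) = 0.286451 ≈ 0.2865.
Sp2–Sp3: 5/21 sites differ → p ≈ 0.238095, d = −0.75 ln(1 − 0.31746) = 0.286451 ≈ 0.2865.

d(Sp1,Sp2) = 0.4408, d(Sp1,Sp3) = 0.2865, d(Sp2,Sp3) = 0.2865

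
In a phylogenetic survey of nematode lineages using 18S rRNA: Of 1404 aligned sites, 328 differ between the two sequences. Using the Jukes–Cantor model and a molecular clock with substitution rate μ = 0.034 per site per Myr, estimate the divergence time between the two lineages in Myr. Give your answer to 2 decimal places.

p = 328/1404 ≈ 0.233618.
d = −(3/4) ln(1 − 4p/3) = −0.75 ln(1 − 0.311491) = −0.75 ln(0.688509)
  = −0.75 × (-0.373227) = 0.279920 substitutions/site.
Under a molecular clock d = 2μt, so t = d/(2μ) = 0.279920 / (2 × 0.034) = 4.12 Myr.

4.12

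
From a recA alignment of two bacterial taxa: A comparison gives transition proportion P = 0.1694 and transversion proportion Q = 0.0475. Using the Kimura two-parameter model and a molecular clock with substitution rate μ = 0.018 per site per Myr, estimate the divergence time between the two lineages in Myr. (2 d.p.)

7.47

Under the Kimura two-parameter model, d = −½ ln(1 − 2P − Q) − ¼ ln(1 − 2Q).
1 − 2P − Q = 0.6137, giving −½ ln(0.6137) = 0.244125.
1 − 2Q = 0.905, giving −¼ ln(0.905) = 0.024955.
d = 0.244125 + 0.024955 = 0.269080.
Under a molecular clock d = 2μt, so t = d/(2μ) = 0.269080 / (2 × 0.018) = 7.47 Myr.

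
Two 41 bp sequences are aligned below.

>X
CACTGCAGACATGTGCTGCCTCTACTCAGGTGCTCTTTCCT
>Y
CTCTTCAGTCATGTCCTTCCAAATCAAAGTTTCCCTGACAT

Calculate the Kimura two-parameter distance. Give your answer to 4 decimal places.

Of 41 sites, 1 differences are transitions and 16 are transversions, so P = 1/41 ≈ 0.02439 and Q = 16/41 ≈ 0.390244.
Under the Kimura two-parameter model, d = −½ ln(1 − 2P − Q) − ¼ ln(1 − 2Q).
1 − 2P − Q = 0.560976, giving −½ ln(0.560976) = 0.289039.
1 − 2Q = 0.219512, giving −¼ ln(0.219512) = 0.379087.
d = 0.289039 + 0.379087 = 0.668126.

0.6681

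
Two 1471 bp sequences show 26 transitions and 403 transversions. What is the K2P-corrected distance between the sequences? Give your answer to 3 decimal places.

P = 26/1471 ≈ 0.017675 and Q = 403/1471 ≈ 0.273963.
Under the Kimura two-parameter model, d = −½ ln(1 − 2P − Q) − ¼ ln(1 − 2Q).
1 − 2P − Q = 0.690687, giving −½ ln(0.690687) = 0.185034.
1 − 2Q = 0.452074, giving −¼ ln(0.452074) = 0.198477.
d = 0.185034 + 0.198477 = 0.383511.

0.384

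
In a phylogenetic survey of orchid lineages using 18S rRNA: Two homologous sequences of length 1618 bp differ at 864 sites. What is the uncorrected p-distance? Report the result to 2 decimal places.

0.53

p = 864/1618 = 0.533992… ≈ 0.53 (to 2 d.p.).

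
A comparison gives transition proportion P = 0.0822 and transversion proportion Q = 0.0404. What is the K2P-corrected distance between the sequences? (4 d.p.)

Under the Kimura two-parameter model, d = −½ ln(1 − 2P − Q) − ¼ ln(1 − 2Q).
1 − 2P − Q = 0.7952, giving −½ ln(0.7952) = 0.114581.
1 − 2Q = 0.9192, giving −¼ ln(0.9192) = 0.021063.
d = 0.114581 + 0.021063 = 0.135644.

0.1356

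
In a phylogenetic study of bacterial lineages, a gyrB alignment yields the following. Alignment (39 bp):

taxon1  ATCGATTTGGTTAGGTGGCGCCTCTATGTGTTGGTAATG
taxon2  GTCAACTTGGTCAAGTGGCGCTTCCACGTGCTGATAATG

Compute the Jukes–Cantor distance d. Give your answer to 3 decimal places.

The sequences differ at 10 of 39 sites (1, 4, 6, 12, 14, 22, 25, 27, 31, 34), so p = 10/39 ≈ 0.25641.
d = −(3/4) ln(1 − 4p/3) = −0.75 ln(1 − 0.34188) = −0.75 ln(0.65812)
  = −0.75 × (-0.418368) = 0.313776 substitutions/site.

0.314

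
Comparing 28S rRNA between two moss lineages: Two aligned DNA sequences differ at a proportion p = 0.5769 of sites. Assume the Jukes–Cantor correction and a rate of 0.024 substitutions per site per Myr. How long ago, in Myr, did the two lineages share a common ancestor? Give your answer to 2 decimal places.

d = −(3/4) ln(1 − 4p/3) = −0.75 ln(1 − 0.7692) = −0.75 ln(0.2308)
  = −0.75 × (-1.466204) = 1.099653 substitutions/site.
Under a molecular clock d = 2μt, so t = d/(2μ) = 1.099653 / (2 × 0.024) = 22.91 Myr.

22.91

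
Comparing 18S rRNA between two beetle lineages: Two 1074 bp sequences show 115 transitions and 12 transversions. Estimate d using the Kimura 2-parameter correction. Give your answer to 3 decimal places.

P = 115/1074 ≈ 0.107076 and Q = 12/1074 ≈ 0.011173.
Under the Kimura two-parameter model, d = −½ ln(1 − 2P − Q) − ¼ ln(1 − 2Q).
1 − 2P − Q = 0.774675, giving −½ ln(0.774675) = 0.127656.
1 − 2Q = 0.977654, giving −¼ ln(0.977654) = 0.005650.
d = 0.127656 + 0.005650 = 0.133306.

0.133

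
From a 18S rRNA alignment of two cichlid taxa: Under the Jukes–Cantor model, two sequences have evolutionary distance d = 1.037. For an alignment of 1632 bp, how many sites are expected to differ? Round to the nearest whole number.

Invert JC69: p = (3/4)(1 − e^(−4d/3)) = 0.75 × (1 − e^(-1.382667)) = 0.75 × (1 − 0.250908) = 0.561819.
Expected differing sites = pL ≈ 0.561819 × 1632 = 916.888608 ≈ 917.

917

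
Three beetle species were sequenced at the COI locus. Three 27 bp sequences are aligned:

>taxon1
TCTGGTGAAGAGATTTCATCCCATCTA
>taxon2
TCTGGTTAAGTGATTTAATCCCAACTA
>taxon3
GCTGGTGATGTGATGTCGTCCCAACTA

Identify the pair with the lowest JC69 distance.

taxon1–taxon2: 4/27 differ, p = 0.148, d = 0.165.
taxon1–taxon3: 6/27 differ, p = 0.222, d = 0.264.
taxon2–taxon3: 6/27 differ, p = 0.222, d = 0.264.
The smallest distance is between taxon1 and taxon2.

taxon1 and taxon2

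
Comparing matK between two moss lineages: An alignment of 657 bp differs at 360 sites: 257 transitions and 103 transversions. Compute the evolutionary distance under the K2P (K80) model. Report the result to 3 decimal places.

1.493

P = 257/657 ≈ 0.391172 and Q = 103/657 ≈ 0.156773.
Under the Kimura two-parameter model, d = −½ ln(1 − 2P − Q) − ¼ ln(1 − 2Q).
1 − 2P − Q = 0.060883, giving −½ ln(0.060883) = 1.399401.
1 − 2Q = 0.686454, giving −¼ ln(0.686454) = 0.094054.
d = 1.399401 + 0.094054 = 1.493455.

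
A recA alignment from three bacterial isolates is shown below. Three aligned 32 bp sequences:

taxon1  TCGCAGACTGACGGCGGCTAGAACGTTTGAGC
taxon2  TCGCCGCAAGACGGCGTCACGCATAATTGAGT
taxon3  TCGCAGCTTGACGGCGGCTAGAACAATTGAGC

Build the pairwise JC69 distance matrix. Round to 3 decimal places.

taxon1–taxon2: 12/32 sites differ → p = 0.375, d = −0.75 ln(1 − 0.5) = 0.519860 ≈ 0.520.
taxon1–taxon3: 4/32 sites differ → p = 0.125, d = −0.75 ln(1 − 0.166667) = 0.136741 ≈ 0.137.
taxon2–taxon3: 9/32 sites differ → p = 0.28125, d = −0.75 ln(1 − 0.375) = 0.352503 ≈ 0.353.

d(taxon1,taxon2) = 0.520, d(taxon1,taxon3) = 0.137, d(taxon2,taxon3) = 0.353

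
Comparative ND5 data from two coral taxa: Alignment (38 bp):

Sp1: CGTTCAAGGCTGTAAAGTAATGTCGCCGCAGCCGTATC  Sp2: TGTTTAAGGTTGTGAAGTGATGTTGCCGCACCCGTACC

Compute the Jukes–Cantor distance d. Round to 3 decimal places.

The sequences differ at 8 of 38 sites (1, 5, 10, 14, 19, 24, 31, 37), so p = 8/38 ≈ 0.210526.
d = −(3/4) ln(1 − 4p/3) = −0.75 ln(1 − 0.280701) = −0.75 ln(0.719299)
  = −0.75 × (-0.329478) = 0.247109 substitutions/site.

0.247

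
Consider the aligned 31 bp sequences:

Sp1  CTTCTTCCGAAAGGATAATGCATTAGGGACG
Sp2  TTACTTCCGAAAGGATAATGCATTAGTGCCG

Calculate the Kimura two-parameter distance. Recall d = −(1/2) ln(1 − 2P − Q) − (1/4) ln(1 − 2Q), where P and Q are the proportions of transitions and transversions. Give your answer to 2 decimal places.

0.14

Of 31 sites, 1 differences are transitions and 3 are transversions, so P = 1/31 ≈ 0.032258 and Q = 3/31 ≈ 0.096774.
Under the Kimura two-parameter model, d = −½ ln(1 − 2P − Q) − ¼ ln(1 − 2Q).
1 − 2P − Q = 0.83871, giving −½ ln(0.83871) = 0.087945.
1 − 2Q = 0.806452, giving −¼ ln(0.806452) = 0.053778.
d = 0.087945 + 0.053778 = 0.141723.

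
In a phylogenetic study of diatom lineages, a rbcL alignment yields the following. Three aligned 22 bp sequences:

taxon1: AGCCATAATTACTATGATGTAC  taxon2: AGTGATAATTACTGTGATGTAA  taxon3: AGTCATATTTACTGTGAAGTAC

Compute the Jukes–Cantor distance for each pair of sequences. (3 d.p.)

taxon1–taxon2: 4/22 sites differ → p ≈ 0.181818, d = −0.75 ln(1 − 0.242424) = 0.208224 ≈ 0.208.
taxon1–taxon3: 4/22 sites differ → p ≈ 0.181818, d = −0.75 ln(1 − 0.242424) = 0.208224 ≈ 0.208.
taxon2–taxon3: 4/22 sites differ → p ≈ 0.181818, d = −0.75 ln(1 − 0.242424) = 0.208224 ≈ 0.208.

d(taxon1,taxon2) = 0.208, d(taxon1,taxon3) = 0.208, d(taxon2,taxon3) = 0.208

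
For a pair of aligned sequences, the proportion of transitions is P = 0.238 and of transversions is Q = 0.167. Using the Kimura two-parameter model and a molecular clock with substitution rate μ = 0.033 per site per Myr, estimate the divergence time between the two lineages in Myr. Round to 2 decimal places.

9.34

Under the Kimura two-parameter model, d = −½ ln(1 − 2P − Q) − ¼ ln(1 − 2Q).
1 − 2P − Q = 0.357, giving −½ ln(0.357) = 0.515010.
1 − 2Q = 0.666, giving −¼ ln(0.666) = 0.101616.
d = 0.515010 + 0.101616 = 0.616626.
Under a molecular clock d = 2μt, so t = d/(2μ) = 0.616626 / (2 × 0.033) = 9.34 Myr.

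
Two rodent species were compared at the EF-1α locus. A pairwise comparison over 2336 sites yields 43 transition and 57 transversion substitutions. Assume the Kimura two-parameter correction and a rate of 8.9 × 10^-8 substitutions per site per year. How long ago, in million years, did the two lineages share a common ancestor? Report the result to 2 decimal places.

P = 43/2336 ≈ 0.018408 and Q = 57/2336 ≈ 0.024401.
Under the Kimura two-parameter model, d = −½ ln(1 − 2P − Q) − ¼ ln(1 − 2Q).
1 − 2P − Q = 0.938783, giving −½ ln(0.938783) = 0.031585.
1 − 2Q = 0.951198, giving −¼ ln(0.951198) = 0.012508.
d = 0.031585 + 0.012508 = 0.044093.
Under a molecular clock d = 2μt, so t = d/(2μ) = 0.044093 / (2 × 8.9 × 10^-8) = 0.25 million years.

0.25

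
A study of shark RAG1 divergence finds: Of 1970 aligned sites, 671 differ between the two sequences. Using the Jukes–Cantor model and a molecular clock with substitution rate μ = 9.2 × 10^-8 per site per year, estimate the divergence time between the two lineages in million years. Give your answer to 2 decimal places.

2.47

p = 671/1970 ≈ 0.340609.
d = −(3/4) ln(1 − 4p/3) = −0.75 ln(1 − 0.454145) = −0.75 ln(0.545855)
  = −0.75 × (-0.605402) = 0.454052 substitutions/site.
Under a molecular clock d = 2μt, so t = d/(2μ) = 0.454052 / (2 × 9.2 × 10^-8) = 2.47 million years.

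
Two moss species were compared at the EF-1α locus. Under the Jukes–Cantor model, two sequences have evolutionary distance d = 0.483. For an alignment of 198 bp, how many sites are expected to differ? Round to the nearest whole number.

Invert JC69: p = (3/4)(1 − e^(−4d/3)) = 0.75 × (1 − e^(-0.644)) = 0.75 × (1 − 0.525187) = 0.356110.
Expected differing sites = pL ≈ 0.356110 × 198 = 70.50978 ≈ 71.

71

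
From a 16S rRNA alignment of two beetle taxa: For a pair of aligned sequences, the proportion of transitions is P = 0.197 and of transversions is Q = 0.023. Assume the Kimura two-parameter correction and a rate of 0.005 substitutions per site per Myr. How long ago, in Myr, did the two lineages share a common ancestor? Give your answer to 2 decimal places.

Under the Kimura two-parameter model, d = −½ ln(1 − 2P − Q) − ¼ ln(1 − 2Q).
1 − 2P − Q = 0.583, giving −½ ln(0.583) = 0.269784.
1 − 2Q = 0.954, giving −¼ ln(0.954) = 0.011773.
d = 0.269784 + 0.011773 = 0.281557.
Under a molecular clock d = 2μt, so t = d/(2μ) = 0.281557 / (2 × 0.005) = 28.16 Myr.

28.16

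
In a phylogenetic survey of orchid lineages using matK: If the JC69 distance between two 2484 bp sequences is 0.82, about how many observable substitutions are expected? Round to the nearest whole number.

1239

Invert JC69: p = (3/4)(1 − e^(−4d/3)) = 0.75 × (1 − e^(-1.093333)) = 0.75 × (1 − 0.335098) = 0.498677.
Expected differing sites = pL ≈ 0.498677 × 2484 = 1238.713668 ≈ 1239.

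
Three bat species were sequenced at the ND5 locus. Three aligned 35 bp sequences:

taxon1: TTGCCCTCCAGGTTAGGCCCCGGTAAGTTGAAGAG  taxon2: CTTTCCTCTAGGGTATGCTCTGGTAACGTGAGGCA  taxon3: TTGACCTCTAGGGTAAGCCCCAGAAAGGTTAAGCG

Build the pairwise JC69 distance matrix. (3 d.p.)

taxon1–taxon2: 13/35 sites differ → p ≈ 0.371429, d = −0.75 ln(1 − 0.495239) = 0.512753 ≈ 0.513.
taxon1–taxon3: 9/35 sites differ → p ≈ 0.257143, d = −0.75 ln(1 − 0.342857) = 0.314890 ≈ 0.315.
taxon2–taxon3: 12/35 sites differ → p ≈ 0.342857, d = −0.75 ln(1 − 0.457143) = 0.458182 ≈ 0.458.

d(taxon1,taxon2) = 0.513, d(taxon1,taxon3) = 0.315, d(taxon2,taxon3) = 0.458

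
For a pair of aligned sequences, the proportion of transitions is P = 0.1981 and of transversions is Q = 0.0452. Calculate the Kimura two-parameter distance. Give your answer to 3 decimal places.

0.315

Under the Kimura two-parameter model, d = −½ ln(1 − 2P − Q) − ¼ ln(1 − 2Q).
1 − 2P − Q = 0.5586, giving −½ ln(0.5586) = 0.291161.
1 − 2Q = 0.9096, giving −¼ ln(0.9096) = 0.023688.
d = 0.291161 + 0.023688 = 0.314849.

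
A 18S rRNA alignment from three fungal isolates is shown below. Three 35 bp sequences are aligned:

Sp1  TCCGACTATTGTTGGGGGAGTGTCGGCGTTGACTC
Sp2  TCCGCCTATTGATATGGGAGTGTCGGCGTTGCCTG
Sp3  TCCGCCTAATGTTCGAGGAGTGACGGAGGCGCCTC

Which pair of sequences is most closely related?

Sp1–Sp2: 6/35 differ, p = 0.171, d = 0.195.
Sp1–Sp3: 9/35 differ, p = 0.257, d = 0.315.
Sp2–Sp3: 10/35 differ, p = 0.286, d = 0.360.
The smallest distance is between Sp1 and Sp2.

Sp1 and Sp2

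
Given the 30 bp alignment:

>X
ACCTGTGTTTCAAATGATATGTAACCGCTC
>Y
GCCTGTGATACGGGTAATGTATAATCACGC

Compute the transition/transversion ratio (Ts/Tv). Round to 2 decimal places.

Transitions are A↔G and C↔T; transversions are all other mismatches.
Transitions: 9. Transversions: 3.
R = 9/3 = 3.00.

3.00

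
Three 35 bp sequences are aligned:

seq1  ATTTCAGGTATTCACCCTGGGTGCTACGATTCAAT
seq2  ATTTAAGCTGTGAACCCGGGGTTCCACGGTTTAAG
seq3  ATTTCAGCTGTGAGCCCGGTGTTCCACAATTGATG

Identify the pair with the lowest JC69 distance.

seq1–seq2: 11/35 differ, p = 0.314, d = 0.407.
seq1–seq3: 13/35 differ, p = 0.371, d = 0.513.
seq2–seq3: 7/35 differ, p = 0.200, d = 0.233.
The smallest distance is between seq2 and seq3.

seq2 and seq3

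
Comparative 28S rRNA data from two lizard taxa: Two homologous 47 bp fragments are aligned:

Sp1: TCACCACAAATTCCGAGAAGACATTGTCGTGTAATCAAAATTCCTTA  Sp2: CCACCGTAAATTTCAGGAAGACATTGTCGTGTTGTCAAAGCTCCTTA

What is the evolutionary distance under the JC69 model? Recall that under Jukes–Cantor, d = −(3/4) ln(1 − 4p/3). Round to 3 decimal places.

0.250

The sequences differ at 10 of 47 sites (1, 6, 7, 13, 15, 16, 33, 34, 40, 41), so p = 10/47 ≈ 0.212766.
d = −(3/4) ln(1 − 4p/3) = −0.75 ln(1 − 0.283688) = −0.75 ln(0.716312)
  = −0.75 × (-0.333639) = 0.250229 substitutions/site.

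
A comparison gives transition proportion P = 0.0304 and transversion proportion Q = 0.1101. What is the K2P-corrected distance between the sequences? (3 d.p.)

0.156

Under the Kimura two-parameter model, d = −½ ln(1 − 2P − Q) − ¼ ln(1 − 2Q).
1 − 2P − Q = 0.8291, giving −½ ln(0.8291) = 0.093707.
1 − 2Q = 0.7798, giving −¼ ln(0.7798) = 0.062179.
d = 0.093707 + 0.062179 = 0.155886.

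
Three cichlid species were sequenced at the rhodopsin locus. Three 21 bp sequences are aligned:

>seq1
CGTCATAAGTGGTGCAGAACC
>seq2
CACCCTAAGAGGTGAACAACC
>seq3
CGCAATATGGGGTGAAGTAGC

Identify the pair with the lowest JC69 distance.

seq1–seq2: 6/21 differ, p = 0.286, d = 0.360.
seq1–seq3: 7/21 differ, p = 0.333, d = 0.441.
seq2–seq3: 8/21 differ, p = 0.381, d = 0.532.
The smallest distance is between seq1 and seq2.

seq1 and seq2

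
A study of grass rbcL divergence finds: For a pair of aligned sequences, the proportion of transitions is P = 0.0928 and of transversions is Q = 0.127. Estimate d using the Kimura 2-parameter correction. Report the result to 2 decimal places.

Under the Kimura two-parameter model, d = −½ ln(1 − 2P − Q) − ¼ ln(1 − 2Q).
1 − 2P − Q = 0.6874, giving −½ ln(0.6874) = 0.187419.
1 − 2Q = 0.746, giving −¼ ln(0.746) = 0.073257.
d = 0.187419 + 0.073257 = 0.260676.

0.26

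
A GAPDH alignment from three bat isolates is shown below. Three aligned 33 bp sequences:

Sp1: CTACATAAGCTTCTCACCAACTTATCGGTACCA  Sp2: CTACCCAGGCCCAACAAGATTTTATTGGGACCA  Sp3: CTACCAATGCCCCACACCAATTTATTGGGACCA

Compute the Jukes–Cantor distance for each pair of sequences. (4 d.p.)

Sp1–Sp2: 13/33 sites differ → p ≈ 0.393939, d = −0.75 ln(1 − 0.525252) = 0.558728 ≈ 0.5587.
Sp1–Sp3: 9/33 sites differ → p ≈ 0.272727, d = −0.75 ln(1 − 0.363636) = 0.338988 ≈ 0.3390.
Sp2–Sp3: 6/33 sites differ → p ≈ 0.181818, d = −0.75 ln(1 − 0.242424) = 0.208224 ≈ 0.2082.

d(Sp1,Sp2) = 0.5587, d(Sp1,Sp3) = 0.3390, d(Sp2,Sp3) = 0.2082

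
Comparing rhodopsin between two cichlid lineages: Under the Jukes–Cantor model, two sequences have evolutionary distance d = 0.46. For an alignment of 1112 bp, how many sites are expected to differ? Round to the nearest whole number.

Invert JC69: p = (3/4)(1 − e^(−4d/3)) = 0.75 × (1 − e^(-0.613333)) = 0.75 × (1 − 0.541543) = 0.343843.
Expected differing sites = pL ≈ 0.343843 × 1112 = 382.353416 ≈ 382.

382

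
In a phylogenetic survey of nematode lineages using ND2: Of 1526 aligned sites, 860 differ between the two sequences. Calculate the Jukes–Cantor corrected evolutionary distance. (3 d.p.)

p = 860/1526 ≈ 0.563565.
d = −(3/4) ln(1 − 4p/3) = −0.75 ln(1 − 0.75142) = −0.75 ln(0.24858)
  = −0.75 × (-1.391991) = 1.043993 substitutions/site.

1.044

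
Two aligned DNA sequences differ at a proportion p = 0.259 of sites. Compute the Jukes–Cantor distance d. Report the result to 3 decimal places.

d = −(3/4) ln(1 − 4p/3) = −0.75 ln(1 − 0.345333) = −0.75 ln(0.654667)
  = −0.75 × (-0.423629) = 0.317722 substitutions/site.

0.318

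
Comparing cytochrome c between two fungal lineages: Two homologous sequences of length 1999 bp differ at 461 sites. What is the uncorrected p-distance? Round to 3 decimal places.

0.231

p = 461/1999 = 0.230615… ≈ 0.231 (to 3 d.p.).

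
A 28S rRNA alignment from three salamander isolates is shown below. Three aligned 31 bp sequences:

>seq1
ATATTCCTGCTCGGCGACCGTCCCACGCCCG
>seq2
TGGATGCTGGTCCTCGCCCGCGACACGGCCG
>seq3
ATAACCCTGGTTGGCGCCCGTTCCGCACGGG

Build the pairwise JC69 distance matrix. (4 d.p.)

seq1–seq2: 13/31 sites differ → p ≈ 0.419355, d = −0.75 ln(1 − 0.55914) = 0.614271 ≈ 0.6143.
seq1–seq3: 10/31 sites differ → p ≈ 0.322581, d = −0.75 ln(1 − 0.430108) = 0.421731 ≈ 0.4217.
seq2–seq3: 16/31 sites differ → p ≈ 0.516129, d = −0.75 ln(1 − 0.688172) = 0.873978 ≈ 0.8740.

d(seq1,seq2) = 0.6143, d(seq1,seq3) = 0.4217, d(seq2,seq3) = 0.8740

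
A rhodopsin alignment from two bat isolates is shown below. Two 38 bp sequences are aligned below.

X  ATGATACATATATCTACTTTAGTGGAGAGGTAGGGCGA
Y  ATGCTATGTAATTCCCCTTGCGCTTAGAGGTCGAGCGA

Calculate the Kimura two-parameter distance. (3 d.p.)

Of 38 sites, 5 differences are transitions and 9 are transversions, so P = 5/38 ≈ 0.131579 and Q = 9/38 ≈ 0.236842.
Under the Kimura two-parameter model, d = −½ ln(1 − 2P − Q) − ¼ ln(1 − 2Q).
1 − 2P − Q = 0.5, giving −½ ln(0.5) = 0.346574.
1 − 2Q = 0.526316, giving −¼ ln(0.526316) = 0.160463.
d = 0.346574 + 0.160463 = 0.507037.

0.507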